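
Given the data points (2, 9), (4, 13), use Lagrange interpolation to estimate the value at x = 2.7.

Lagrange interpolation formula:
P(x) = Σ yᵢ × Lᵢ(x)
where Lᵢ(x) = Π_{j≠i} (x - xⱼ)/(xᵢ - xⱼ)

L_0(2.7) = (2.7 - 4)/(2 - 4) = 0.650000
L_1(2.7) = (2.7 - 2)/(4 - 2) = 0.350000

P(2.7) = 9×L_0(2.7) + 13×L_1(2.7)
P(2.7) = 10.400000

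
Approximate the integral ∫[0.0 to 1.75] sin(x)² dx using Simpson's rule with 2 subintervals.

f(x) = sin(x)²
a = 0.0, b = 1.75, n = 2
h = (b - a)/n = 0.875000

Simpson's rule: (h/3)[f(x₀) + 4f(x₁) + 2f(x₂) + ... + f(xₙ)]

x_0 = 0.0000, f(x_0) = 0.000000, coefficient = 1
x_1 = 0.8750, f(x_1) = 0.589123, coefficient = 4
x_2 = 1.7500, f(x_2) = 0.968228, coefficient = 1

I ≈ (0.875000/3) × 3.324720 = 0.969710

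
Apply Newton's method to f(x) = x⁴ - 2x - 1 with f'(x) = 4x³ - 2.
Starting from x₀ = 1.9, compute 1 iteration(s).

f(x) = x⁴ - 2x - 1
f'(x) = 4x³ - 2
x₀ = 1.9

Newton-Raphson formula: x_{n+1} = x_n - f(x_n)/f'(x_n)

Iteration 1:
  f(1.900000) = 8.232100
  f'(1.900000) = 25.436000
  x_1 = 1.900000 - 8.232100/25.436000 = 1.576360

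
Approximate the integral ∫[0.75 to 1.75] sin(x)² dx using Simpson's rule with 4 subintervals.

f(x) = sin(x)²
a = 0.75, b = 1.75, n = 4
h = (b - a)/n = 0.250000

Simpson's rule: (h/3)[f(x₀) + 4f(x₁) + 2f(x₂) + ... + f(xₙ)]

x_0 = 0.7500, f(x_0) = 0.464631, coefficient = 1
x_1 = 1.0000, f(x_1) = 0.708073, coefficient = 4
x_2 = 1.2500, f(x_2) = 0.900572, coefficient = 2
x_3 = 1.5000, f(x_3) = 0.994996, coefficient = 4
x_4 = 1.7500, f(x_4) = 0.968228, coefficient = 1

I ≈ (0.250000/3) × 10.046282 = 0.837190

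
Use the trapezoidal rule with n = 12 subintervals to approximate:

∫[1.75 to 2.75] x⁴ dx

f(x) = x⁴
a = 1.75, b = 2.75, n = 12
h = (b - a)/n = 0.083333

Trapezoidal rule: (h/2)[f(x₀) + 2f(x₁) + 2f(x₂) + ... + f(xₙ)]

x_0 = 1.7500, f(x_0) = 9.378906, coefficient = 1
x_1 = 1.8333, f(x_1) = 11.297068, coefficient = 2
x_2 = 1.9167, f(x_2) = 13.495419, coefficient = 2
x_3 = 2.0000, f(x_3) = 16.000000, coefficient = 2
x_4 = 2.0833, f(x_4) = 18.838011, coefficient = 2
x_5 = 2.1667, f(x_5) = 22.037809, coefficient = 2
x_6 = 2.2500, f(x_6) = 25.628906, coefficient = 2
x_7 = 2.3333, f(x_7) = 29.641975, coefficient = 2
x_8 = 2.4167, f(x_8) = 34.108845, coefficient = 2
x_9 = 2.5000, f(x_9) = 39.062500, coefficient = 2
x_10 = 2.5833, f(x_10) = 44.537085, coefficient = 2
x_11 = 2.6667, f(x_11) = 50.567901, coefficient = 2
x_12 = 2.7500, f(x_12) = 57.191406, coefficient = 1

I ≈ (0.083333/2) × 677.001350 = 28.208390
Exact value: 28.172656
Error: 0.035733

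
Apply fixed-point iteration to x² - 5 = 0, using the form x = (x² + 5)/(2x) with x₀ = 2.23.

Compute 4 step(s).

Equation: x² - 5 = 0
Fixed-point form: x = (x² + 5)/(2x)
x₀ = 2.23

x_1 = g(2.230000) = 2.236076
x_2 = g(2.236076) = 2.236068
x_3 = g(2.236068) = 2.236068
x_4 = g(2.236068) = 2.236068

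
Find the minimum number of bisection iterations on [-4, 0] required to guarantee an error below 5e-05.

We need (b-a)/2^n ≤ 5e-05
(0 - (-4))/2^n ≤ 5e-05
4/2^n ≤ 5e-05
2^n ≥ 80000
n ≥ log₂(80000) = 16.29
n ≥ 17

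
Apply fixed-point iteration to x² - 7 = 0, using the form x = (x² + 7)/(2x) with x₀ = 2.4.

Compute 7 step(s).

Equation: x² - 7 = 0
Fixed-point form: x = (x² + 7)/(2x)
x₀ = 2.4

x_1 = g(2.400000) = 2.658333
x_2 = g(2.658333) = 2.645781
x_3 = g(2.645781) = 2.645751
x_4 = g(2.645751) = 2.645751
x_5 = g(2.645751) = 2.645751
x_6 = g(2.645751) = 2.645751
x_7 = g(2.645751) = 2.645751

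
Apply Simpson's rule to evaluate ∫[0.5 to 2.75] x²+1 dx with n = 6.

f(x) = x²+1
a = 0.5, b = 2.75, n = 6
h = (b - a)/n = 0.375000

Simpson's rule: (h/3)[f(x₀) + 4f(x₁) + 2f(x₂) + ... + f(xₙ)]

x_0 = 0.5000, f(x_0) = 1.250000, coefficient = 1
x_1 = 0.8750, f(x_1) = 1.765625, coefficient = 4
x_2 = 1.2500, f(x_2) = 2.562500, coefficient = 2
x_3 = 1.6250, f(x_3) = 3.640625, coefficient = 4
x_4 = 2.0000, f(x_4) = 5.000000, coefficient = 2
x_5 = 2.3750, f(x_5) = 6.640625, coefficient = 4
x_6 = 2.7500, f(x_6) = 8.562500, coefficient = 1

I ≈ (0.375000/3) × 73.125000 = 9.140625
Exact value: 9.140625
Error: 0.000000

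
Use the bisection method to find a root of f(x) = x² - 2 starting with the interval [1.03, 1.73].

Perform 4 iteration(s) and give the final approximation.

f(x) = x² - 2
Initial interval: [1.03, 1.73]

Iteration 1:
  c_1 = (1.030000 + 1.730000)/2 = 1.380000
  f(c_1) = f(1.380000) = -0.095600
  f(a) × f(c) ≥ 0, new interval: [1.380000, 1.730000]
Iteration 2:
  c_2 = (1.380000 + 1.730000)/2 = 1.555000
  f(c_2) = f(1.555000) = 0.418025
  f(a) × f(c) < 0, new interval: [1.380000, 1.555000]
Iteration 3:
  c_3 = (1.380000 + 1.555000)/2 = 1.467500
  f(c_3) = f(1.467500) = 0.153556
  f(a) × f(c) < 0, new interval: [1.380000, 1.467500]
Iteration 4:
  c_4 = (1.380000 + 1.467500)/2 = 1.423750
  f(c_4) = f(1.423750) = 0.027064
  f(a) × f(c) < 0, new interval: [1.380000, 1.423750]

After 4 iteration(s), the approximation is c_4 = 1.423750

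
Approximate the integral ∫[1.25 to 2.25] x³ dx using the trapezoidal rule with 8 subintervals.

f(x) = x³
a = 1.25, b = 2.25, n = 8
h = (b - a)/n = 0.125000

Trapezoidal rule: (h/2)[f(x₀) + 2f(x₁) + 2f(x₂) + ... + f(xₙ)]

x_0 = 1.2500, f(x_0) = 1.953125, coefficient = 1
x_1 = 1.3750, f(x_1) = 2.599609, coefficient = 2
x_2 = 1.5000, f(x_2) = 3.375000, coefficient = 2
x_3 = 1.6250, f(x_3) = 4.291016, coefficient = 2
x_4 = 1.7500, f(x_4) = 5.359375, coefficient = 2
x_5 = 1.8750, f(x_5) = 6.591797, coefficient = 2
x_6 = 2.0000, f(x_6) = 8.000000, coefficient = 2
x_7 = 2.1250, f(x_7) = 9.595703, coefficient = 2
x_8 = 2.2500, f(x_8) = 11.390625, coefficient = 1

I ≈ (0.125000/2) × 92.968750 = 5.810547
Exact value: 5.796875
Error: 0.013672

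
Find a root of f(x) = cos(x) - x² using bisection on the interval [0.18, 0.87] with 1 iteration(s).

f(x) = cos(x) - x²
Initial interval: [0.18, 0.87]

Iteration 1:
  c_1 = (0.180000 + 0.870000)/2 = 0.525000
  f(c_1) = f(0.525000) = 0.589699
  f(a) × f(c) ≥ 0, new interval: [0.525000, 0.870000]

After 1 iteration(s), the approximation is c_1 = 0.525000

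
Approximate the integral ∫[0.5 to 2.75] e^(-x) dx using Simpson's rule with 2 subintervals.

f(x) = e^(-x)
a = 0.5, b = 2.75, n = 2
h = (b - a)/n = 1.125000

Simpson's rule: (h/3)[f(x₀) + 4f(x₁) + 2f(x₂) + ... + f(xₙ)]

x_0 = 0.5000, f(x_0) = 0.606531, coefficient = 1
x_1 = 1.6250, f(x_1) = 0.196912, coefficient = 4
x_2 = 2.7500, f(x_2) = 0.063928, coefficient = 1

I ≈ (1.125000/3) × 1.458105 = 0.546789
Exact value: 0.542603
Error: 0.004187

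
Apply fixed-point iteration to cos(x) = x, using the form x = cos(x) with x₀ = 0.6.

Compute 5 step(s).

Equation: cos(x) = x
Fixed-point form: x = cos(x)
x₀ = 0.6

x_1 = g(0.600000) = 0.825336
x_2 = g(0.825336) = 0.678310
x_3 = g(0.678310) = 0.778634
x_4 = g(0.778634) = 0.711874
x_5 = g(0.711874) = 0.757139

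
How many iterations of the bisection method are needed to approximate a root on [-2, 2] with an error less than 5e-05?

We need (b-a)/2^n ≤ 5e-05
(2 - (-2))/2^n ≤ 5e-05
4/2^n ≤ 5e-05
2^n ≥ 80000
n ≥ log₂(80000) = 16.29
n ≥ 17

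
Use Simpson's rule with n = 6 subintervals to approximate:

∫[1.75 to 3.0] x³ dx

f(x) = x³
a = 1.75, b = 3.0, n = 6
h = (b - a)/n = 0.208333

Simpson's rule: (h/3)[f(x₀) + 4f(x₁) + 2f(x₂) + ... + f(xₙ)]

x_0 = 1.7500, f(x_0) = 5.359375, coefficient = 1
x_1 = 1.9583, f(x_1) = 7.510344, coefficient = 4
x_2 = 2.1667, f(x_2) = 10.171296, coefficient = 2
x_3 = 2.3750, f(x_3) = 13.396484, coefficient = 4
x_4 = 2.5833, f(x_4) = 17.240162, coefficient = 2
x_5 = 2.7917, f(x_5) = 21.756583, coefficient = 4
x_6 = 3.0000, f(x_6) = 27.000000, coefficient = 1

I ≈ (0.208333/3) × 257.835938 = 17.905273
Exact value: 17.905273
Error: 0.000000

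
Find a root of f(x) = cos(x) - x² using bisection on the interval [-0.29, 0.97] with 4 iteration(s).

f(x) = cos(x) - x²
Initial interval: [-0.29, 0.97]

Iteration 1:
  c_1 = (-0.290000 + 0.970000)/2 = 0.340000
  f(c_1) = f(0.340000) = 0.827155
  f(a) × f(c) ≥ 0, new interval: [0.340000, 0.970000]
Iteration 2:
  c_2 = (0.340000 + 0.970000)/2 = 0.655000
  f(c_2) = f(0.655000) = 0.364023
  f(a) × f(c) ≥ 0, new interval: [0.655000, 0.970000]
Iteration 3:
  c_3 = (0.655000 + 0.970000)/2 = 0.812500
  f(c_3) = f(0.812500) = 0.027529
  f(a) × f(c) ≥ 0, new interval: [0.812500, 0.970000]
Iteration 4:
  c_4 = (0.812500 + 0.970000)/2 = 0.891250
  f(c_4) = f(0.891250) = -0.165886
  f(a) × f(c) < 0, new interval: [0.812500, 0.891250]

After 4 iteration(s), the approximation is c_4 = 0.891250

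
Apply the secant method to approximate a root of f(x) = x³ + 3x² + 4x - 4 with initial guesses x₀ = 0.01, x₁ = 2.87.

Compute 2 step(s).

f(x) = x³ + 3x² + 4x - 4
x₀ = 0.01, x₁ = 2.87

Secant formula: x_{n+1} = x_n - f(x_n)(x_n - x_{n-1})/(f(x_n) - f(x_{n-1}))

Iteration 1:
  f(0.010000) = -3.959699
  f(2.870000) = 55.830603
  x_2 = 2.870000 - 55.830603×(2.870000 - 0.010000)/(55.830603 - (-3.959699))
       = 0.199408
Iteration 2:
  f(2.870000) = 55.830603
  f(0.199408) = -3.075150
  x_3 = 0.199408 - (-3.075150)×(0.199408 - 2.870000)/(-3.075150 - 55.830603)
       = 0.338825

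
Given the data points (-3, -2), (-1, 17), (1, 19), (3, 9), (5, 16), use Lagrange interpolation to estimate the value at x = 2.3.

Lagrange interpolation formula:
P(x) = Σ yᵢ × Lᵢ(x)
where Lᵢ(x) = Π_{j≠i} (x - xⱼ)/(xᵢ - xⱼ)

L_0(2.3) = (2.3 - (-1))/(-3 - (-1)) × (2.3 - 1)/(-3 - 1) × (2.3 - 3)/(-3 - 3) × (2.3 - 5)/(-3 - 5) = 0.021115
L_1(2.3) = (2.3 - (-3))/(-1 - (-3)) × (2.3 - 1)/(-1 - 1) × (2.3 - 3)/(-1 - 3) × (2.3 - 5)/(-1 - 5) = -0.135647
L_2(2.3) = (2.3 - (-3))/(1 - (-3)) × (2.3 - (-1))/(1 - (-1)) × (2.3 - 3)/(1 - 3) × (2.3 - 5)/(1 - 5) = 0.516502
L_3(2.3) = (2.3 - (-3))/(3 - (-3)) × (2.3 - (-1))/(3 - (-1)) × (2.3 - 1)/(3 - 1) × (2.3 - 5)/(3 - 5) = 0.639478
L_4(2.3) = (2.3 - (-3))/(5 - (-3)) × (2.3 - (-1))/(5 - (-1)) × (2.3 - 1)/(5 - 1) × (2.3 - 3)/(5 - 3) = -0.041448

P(2.3) = (-2)×L_0(2.3) + 17×L_1(2.3) + 19×L_2(2.3) + 9×L_3(2.3) + 16×L_4(2.3)
P(2.3) = 12.557444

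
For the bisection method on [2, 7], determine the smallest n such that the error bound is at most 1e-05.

We need (b-a)/2^n ≤ 1e-05
(7 - 2)/2^n ≤ 1e-05
5/2^n ≤ 1e-05
2^n ≥ 500000
n ≥ log₂(500000) = 18.93
n ≥ 19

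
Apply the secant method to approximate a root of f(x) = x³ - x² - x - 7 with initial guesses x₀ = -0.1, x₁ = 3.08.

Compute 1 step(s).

f(x) = x³ - x² - x - 7
x₀ = -0.1, x₁ = 3.08

Secant formula: x_{n+1} = x_n - f(x_n)(x_n - x_{n-1})/(f(x_n) - f(x_{n-1}))

Iteration 1:
  f(-0.100000) = -6.911000
  f(3.080000) = 9.651712
  x_2 = 3.080000 - 9.651712×(3.080000 - (-0.100000))/(9.651712 - (-6.911000))
       = 1.226895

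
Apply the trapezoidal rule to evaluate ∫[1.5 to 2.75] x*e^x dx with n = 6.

f(x) = x*e^x
a = 1.5, b = 2.75, n = 6
h = (b - a)/n = 0.208333

Trapezoidal rule: (h/2)[f(x₀) + 2f(x₁) + 2f(x₂) + ... + f(xₙ)]

x_0 = 1.5000, f(x_0) = 6.722534, coefficient = 1
x_1 = 1.7083, f(x_1) = 9.429580, coefficient = 2
x_2 = 1.9167, f(x_2) = 13.029998, coefficient = 2
x_3 = 2.1250, f(x_3) = 17.792407, coefficient = 2
x_4 = 2.3333, f(x_4) = 24.061937, coefficient = 2
x_5 = 2.5417, f(x_5) = 32.281254, coefficient = 2
x_6 = 2.7500, f(x_6) = 43.017238, coefficient = 1

I ≈ (0.208333/2) × 242.930123 = 25.305221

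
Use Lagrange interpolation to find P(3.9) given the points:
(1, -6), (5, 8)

Lagrange interpolation formula:
P(x) = Σ yᵢ × Lᵢ(x)
where Lᵢ(x) = Π_{j≠i} (x - xⱼ)/(xᵢ - xⱼ)

L_0(3.9) = (3.9 - 5)/(1 - 5) = 0.275000
L_1(3.9) = (3.9 - 1)/(5 - 1) = 0.725000

P(3.9) = (-6)×L_0(3.9) + 8×L_1(3.9)
P(3.9) = 4.150000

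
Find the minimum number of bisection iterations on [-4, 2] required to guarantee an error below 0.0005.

We need (b-a)/2^n ≤ 0.0005
(2 - (-4))/2^n ≤ 0.0005
6/2^n ≤ 0.0005
2^n ≥ 12000
n ≥ log₂(12000) = 13.55
n ≥ 14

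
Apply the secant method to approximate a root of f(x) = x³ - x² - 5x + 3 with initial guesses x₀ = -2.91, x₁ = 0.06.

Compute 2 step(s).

f(x) = x³ - x² - 5x + 3
x₀ = -2.91, x₁ = 0.06

Secant formula: x_{n+1} = x_n - f(x_n)(x_n - x_{n-1})/(f(x_n) - f(x_{n-1}))

Iteration 1:
  f(-2.910000) = -15.560271
  f(0.060000) = 2.696616
  x_2 = 0.060000 - 2.696616×(0.060000 - (-2.910000))/(2.696616 - (-15.560271))
       = -0.378681
Iteration 2:
  f(0.060000) = 2.696616
  f(-0.378681) = 4.695703
  x_3 = -0.378681 - 4.695703×(-0.378681 - 0.060000)/(4.695703 - 2.696616)
       = 0.651747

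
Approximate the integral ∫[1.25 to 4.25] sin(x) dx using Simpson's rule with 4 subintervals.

f(x) = sin(x)
a = 1.25, b = 4.25, n = 4
h = (b - a)/n = 0.750000

Simpson's rule: (h/3)[f(x₀) + 4f(x₁) + 2f(x₂) + ... + f(xₙ)]

x_0 = 1.2500, f(x_0) = 0.948985, coefficient = 1
x_1 = 2.0000, f(x_1) = 0.909297, coefficient = 4
x_2 = 2.7500, f(x_2) = 0.381661, coefficient = 2
x_3 = 3.5000, f(x_3) = -0.350783, coefficient = 4
x_4 = 4.2500, f(x_4) = -0.894989, coefficient = 1

I ≈ (0.750000/3) × 3.051374 = 0.762844
Exact value: 0.761410
Error: 0.001434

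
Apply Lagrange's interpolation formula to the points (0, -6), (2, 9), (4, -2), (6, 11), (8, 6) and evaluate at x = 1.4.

Lagrange interpolation formula:
P(x) = Σ yᵢ × Lᵢ(x)
where Lᵢ(x) = Π_{j≠i} (x - xⱼ)/(xᵢ - xⱼ)

L_0(1.4) = (1.4 - 2)/(0 - 2) × (1.4 - 4)/(0 - 4) × (1.4 - 6)/(0 - 6) × (1.4 - 8)/(0 - 8) = 0.123338
L_1(1.4) = (1.4 - 0)/(2 - 0) × (1.4 - 4)/(2 - 4) × (1.4 - 6)/(2 - 6) × (1.4 - 8)/(2 - 8) = 1.151150
L_2(1.4) = (1.4 - 0)/(4 - 0) × (1.4 - 2)/(4 - 2) × (1.4 - 6)/(4 - 6) × (1.4 - 8)/(4 - 8) = -0.398475
L_3(1.4) = (1.4 - 0)/(6 - 0) × (1.4 - 2)/(6 - 2) × (1.4 - 4)/(6 - 4) × (1.4 - 8)/(6 - 8) = 0.150150
L_4(1.4) = (1.4 - 0)/(8 - 0) × (1.4 - 2)/(8 - 2) × (1.4 - 4)/(8 - 4) × (1.4 - 6)/(8 - 6) = -0.026163

P(1.4) = (-6)×L_0(1.4) + 9×L_1(1.4) + (-2)×L_2(1.4) + 11×L_3(1.4) + 6×L_4(1.4)
P(1.4) = 11.911950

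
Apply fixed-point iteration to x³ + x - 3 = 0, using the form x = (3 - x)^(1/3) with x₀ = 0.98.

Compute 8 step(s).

Equation: x³ + x - 3 = 0
Fixed-point form: x = (3 - x)^(1/3)
x₀ = 0.98

x_1 = g(0.980000) = 1.264107
x_2 = g(1.264107) = 1.201824
x_3 = g(1.201824) = 1.216029
x_4 = g(1.216029) = 1.212819
x_5 = g(1.212819) = 1.213546
x_6 = g(1.213546) = 1.213381
x_7 = g(1.213381) = 1.213419
x_8 = g(1.213419) = 1.213410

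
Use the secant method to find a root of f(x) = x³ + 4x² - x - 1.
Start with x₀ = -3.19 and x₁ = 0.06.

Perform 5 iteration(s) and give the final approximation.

f(x) = x³ + 4x² - x - 1
x₀ = -3.19, x₁ = 0.06

Secant formula: x_{n+1} = x_n - f(x_n)(x_n - x_{n-1})/(f(x_n) - f(x_{n-1}))

Iteration 1:
  f(-3.190000) = 10.432641
  f(0.060000) = -1.045384
  x_2 = 0.060000 - (-1.045384)×(0.060000 - (-3.190000))/(-1.045384 - 10.432641)
       = -0.236000
Iteration 2:
  f(0.060000) = -1.045384
  f(-0.236000) = -0.554360
  x_3 = -0.236000 - (-0.554360)×(-0.236000 - 0.060000)/(-0.554360 - (-1.045384))
       = -0.570180
Iteration 3:
  f(-0.236000) = -0.554360
  f(-0.570180) = 0.685234
  x_4 = -0.570180 - 0.685234×(-0.570180 - (-0.236000))/(0.685234 - (-0.554360))
       = -0.385449
Iteration 4:
  f(-0.570180) = 0.685234
  f(-0.385449) = -0.077533
  x_5 = -0.385449 - (-0.077533)×(-0.385449 - (-0.570180))/(-0.077533 - 0.685234)
       = -0.404227
Iteration 5:
  f(-0.385449) = -0.077533
  f(-0.404227) = -0.008227
  x_6 = -0.404227 - (-0.008227)×(-0.404227 - (-0.385449))/(-0.008227 - (-0.077533))
       = -0.406456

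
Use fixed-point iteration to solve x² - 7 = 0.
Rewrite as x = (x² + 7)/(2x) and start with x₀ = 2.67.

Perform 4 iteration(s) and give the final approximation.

Equation: x² - 7 = 0
Fixed-point form: x = (x² + 7)/(2x)
x₀ = 2.67

x_1 = g(2.670000) = 2.645861
x_2 = g(2.645861) = 2.645751
x_3 = g(2.645751) = 2.645751
x_4 = g(2.645751) = 2.645751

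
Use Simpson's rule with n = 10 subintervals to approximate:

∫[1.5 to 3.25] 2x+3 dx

f(x) = 2x+3
a = 1.5, b = 3.25, n = 10
h = (b - a)/n = 0.175000

Simpson's rule: (h/3)[f(x₀) + 4f(x₁) + 2f(x₂) + ... + f(xₙ)]

x_0 = 1.5000, f(x_0) = 6.000000, coefficient = 1
x_1 = 1.6750, f(x_1) = 6.350000, coefficient = 4
x_2 = 1.8500, f(x_2) = 6.700000, coefficient = 2
x_3 = 2.0250, f(x_3) = 7.050000, coefficient = 4
x_4 = 2.2000, f(x_4) = 7.400000, coefficient = 2
x_5 = 2.3750, f(x_5) = 7.750000, coefficient = 4
x_6 = 2.5500, f(x_6) = 8.100000, coefficient = 2
x_7 = 2.7250, f(x_7) = 8.450000, coefficient = 4
x_8 = 2.9000, f(x_8) = 8.800000, coefficient = 2
x_9 = 3.0750, f(x_9) = 9.150000, coefficient = 4
x_10 = 3.2500, f(x_10) = 9.500000, coefficient = 1

I ≈ (0.175000/3) × 232.500000 = 13.562500
Exact value: 13.562500
Error: 0.000000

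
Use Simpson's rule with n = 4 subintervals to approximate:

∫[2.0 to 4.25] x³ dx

f(x) = x³
a = 2.0, b = 4.25, n = 4
h = (b - a)/n = 0.562500

Simpson's rule: (h/3)[f(x₀) + 4f(x₁) + 2f(x₂) + ... + f(xₙ)]

x_0 = 2.0000, f(x_0) = 8.000000, coefficient = 1
x_1 = 2.5625, f(x_1) = 16.826416, coefficient = 4
x_2 = 3.1250, f(x_2) = 30.517578, coefficient = 2
x_3 = 3.6875, f(x_3) = 50.141357, coefficient = 4
x_4 = 4.2500, f(x_4) = 76.765625, coefficient = 1

I ≈ (0.562500/3) × 413.671875 = 77.563477
Exact value: 77.563477
Error: 0.000000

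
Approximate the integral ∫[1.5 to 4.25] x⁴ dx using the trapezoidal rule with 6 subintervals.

f(x) = x⁴
a = 1.5, b = 4.25, n = 6
h = (b - a)/n = 0.458333

Trapezoidal rule: (h/2)[f(x₀) + 2f(x₁) + 2f(x₂) + ... + f(xₙ)]

x_0 = 1.5000, f(x_0) = 5.062500, coefficient = 1
x_1 = 1.9583, f(x_1) = 14.707758, coefficient = 2
x_2 = 2.4167, f(x_2) = 34.108845, coefficient = 2
x_3 = 2.8750, f(x_3) = 68.320557, coefficient = 2
x_4 = 3.3333, f(x_4) = 123.456790, coefficient = 2
x_5 = 3.7917, f(x_5) = 206.690541, coefficient = 2
x_6 = 4.2500, f(x_6) = 326.253906, coefficient = 1

I ≈ (0.458333/2) × 1225.885387 = 280.932068
Exact value: 275.797070
Error: 5.134997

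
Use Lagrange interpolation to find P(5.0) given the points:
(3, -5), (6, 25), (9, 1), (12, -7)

Lagrange interpolation formula:
P(x) = Σ yᵢ × Lᵢ(x)
where Lᵢ(x) = Π_{j≠i} (x - xⱼ)/(xᵢ - xⱼ)

L_0(5.0) = (5.0 - 6)/(3 - 6) × (5.0 - 9)/(3 - 9) × (5.0 - 12)/(3 - 12) = 0.172840
L_1(5.0) = (5.0 - 3)/(6 - 3) × (5.0 - 9)/(6 - 9) × (5.0 - 12)/(6 - 12) = 1.037037
L_2(5.0) = (5.0 - 3)/(9 - 3) × (5.0 - 6)/(9 - 6) × (5.0 - 12)/(9 - 12) = -0.259259
L_3(5.0) = (5.0 - 3)/(12 - 3) × (5.0 - 6)/(12 - 6) × (5.0 - 9)/(12 - 9) = 0.049383

P(5.0) = (-5)×L_0(5.0) + 25×L_1(5.0) + 1×L_2(5.0) + (-7)×L_3(5.0)
P(5.0) = 24.456790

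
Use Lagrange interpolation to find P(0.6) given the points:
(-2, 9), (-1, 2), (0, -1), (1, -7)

Lagrange interpolation formula:
P(x) = Σ yᵢ × Lᵢ(x)
where Lᵢ(x) = Π_{j≠i} (x - xⱼ)/(xᵢ - xⱼ)

L_0(0.6) = (0.6 - (-1))/(-2 - (-1)) × (0.6 - 0)/(-2 - 0) × (0.6 - 1)/(-2 - 1) = 0.064000
L_1(0.6) = (0.6 - (-2))/(-1 - (-2)) × (0.6 - 0)/(-1 - 0) × (0.6 - 1)/(-1 - 1) = -0.312000
L_2(0.6) = (0.6 - (-2))/(0 - (-2)) × (0.6 - (-1))/(0 - (-1)) × (0.6 - 1)/(0 - 1) = 0.832000
L_3(0.6) = (0.6 - (-2))/(1 - (-2)) × (0.6 - (-1))/(1 - (-1)) × (0.6 - 0)/(1 - 0) = 0.416000

P(0.6) = 9×L_0(0.6) + 2×L_1(0.6) + (-1)×L_2(0.6) + (-7)×L_3(0.6)
P(0.6) = -3.792000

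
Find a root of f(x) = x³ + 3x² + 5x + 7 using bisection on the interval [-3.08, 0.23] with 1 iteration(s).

f(x) = x³ + 3x² + 5x + 7
Initial interval: [-3.08, 0.23]

Iteration 1:
  c_1 = (-3.080000 + 0.230000)/2 = -1.425000
  f(c_1) = f(-1.425000) = 3.073234
  f(a) × f(c) < 0, new interval: [-3.080000, -1.425000]

After 1 iteration(s), the approximation is c_1 = -1.425000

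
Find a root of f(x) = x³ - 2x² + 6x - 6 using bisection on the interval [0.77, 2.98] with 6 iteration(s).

f(x) = x³ - 2x² + 6x - 6
Initial interval: [0.77, 2.98]

Iteration 1:
  c_1 = (0.770000 + 2.980000)/2 = 1.875000
  f(c_1) = f(1.875000) = 4.810547
  f(a) × f(c) < 0, new interval: [0.770000, 1.875000]
Iteration 2:
  c_2 = (0.770000 + 1.875000)/2 = 1.322500
  f(c_2) = f(1.322500) = 0.750048
  f(a) × f(c) < 0, new interval: [0.770000, 1.322500]
Iteration 3:
  c_3 = (0.770000 + 1.322500)/2 = 1.046250
  f(c_3) = f(1.046250) = -0.766512
  f(a) × f(c) ≥ 0, new interval: [1.046250, 1.322500]
Iteration 4:
  c_4 = (1.046250 + 1.322500)/2 = 1.184375
  f(c_4) = f(1.184375) = -0.037863
  f(a) × f(c) ≥ 0, new interval: [1.184375, 1.322500]
Iteration 5:
  c_5 = (1.184375 + 1.322500)/2 = 1.253437
  f(c_5) = f(1.253437) = 0.347697
  f(a) × f(c) < 0, new interval: [1.184375, 1.253437]
Iteration 6:
  c_6 = (1.184375 + 1.253437)/2 = 1.218906
  f(c_6) = f(1.218906) = 0.152941
  f(a) × f(c) < 0, new interval: [1.184375, 1.218906]

After 6 iteration(s), the approximation is c_6 = 1.218906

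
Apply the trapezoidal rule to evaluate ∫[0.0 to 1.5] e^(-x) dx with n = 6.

f(x) = e^(-x)
a = 0.0, b = 1.5, n = 6
h = (b - a)/n = 0.250000

Trapezoidal rule: (h/2)[f(x₀) + 2f(x₁) + 2f(x₂) + ... + f(xₙ)]

x_0 = 0.0000, f(x_0) = 1.000000, coefficient = 1
x_1 = 0.2500, f(x_1) = 0.778801, coefficient = 2
x_2 = 0.5000, f(x_2) = 0.606531, coefficient = 2
x_3 = 0.7500, f(x_3) = 0.472367, coefficient = 2
x_4 = 1.0000, f(x_4) = 0.367879, coefficient = 2
x_5 = 1.2500, f(x_5) = 0.286505, coefficient = 2
x_6 = 1.5000, f(x_6) = 0.223130, coefficient = 1

I ≈ (0.250000/2) × 6.247295 = 0.780912
Exact value: 0.776870
Error: 0.004042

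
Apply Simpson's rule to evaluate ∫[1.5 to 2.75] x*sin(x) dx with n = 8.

f(x) = x*sin(x)
a = 1.5, b = 2.75, n = 8
h = (b - a)/n = 0.156250

Simpson's rule: (h/3)[f(x₀) + 4f(x₁) + 2f(x₂) + ... + f(xₙ)]

x_0 = 1.5000, f(x_0) = 1.496242, coefficient = 1
x_1 = 1.6562, f(x_1) = 1.650206, coefficient = 4
x_2 = 1.8125, f(x_2) = 1.759814, coefficient = 2
x_3 = 1.9688, f(x_3) = 1.814904, coefficient = 4
x_4 = 2.1250, f(x_4) = 1.806930, coefficient = 2
x_5 = 2.2812, f(x_5) = 1.729338, coefficient = 4
x_6 = 2.4375, f(x_6) = 1.577897, coefficient = 2
x_7 = 2.5938, f(x_7) = 1.350946, coefficient = 4
x_8 = 2.7500, f(x_8) = 1.049568, coefficient = 1

I ≈ (0.156250/3) × 39.016671 = 2.032118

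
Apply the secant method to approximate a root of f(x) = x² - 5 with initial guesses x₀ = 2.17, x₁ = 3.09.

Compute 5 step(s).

f(x) = x² - 5
x₀ = 2.17, x₁ = 3.09

Secant formula: x_{n+1} = x_n - f(x_n)(x_n - x_{n-1})/(f(x_n) - f(x_{n-1}))

Iteration 1:
  f(2.170000) = -0.291100
  f(3.090000) = 4.548100
  x_2 = 3.090000 - 4.548100×(3.090000 - 2.170000)/(4.548100 - (-0.291100))
       = 2.225342
Iteration 2:
  f(3.090000) = 4.548100
  f(2.225342) = -0.047852
  x_3 = 2.225342 - (-0.047852)×(2.225342 - 3.090000)/(-0.047852 - 4.548100)
       = 2.234345
Iteration 3:
  f(2.225342) = -0.047852
  f(2.234345) = -0.007703
  x_4 = 2.234345 - (-0.007703)×(2.234345 - 2.225342)/(-0.007703 - (-0.047852))
       = 2.236072
Iteration 4:
  f(2.234345) = -0.007703
  f(2.236072) = 0.000019
  x_5 = 2.236072 - 0.000019×(2.236072 - 2.234345)/(0.000019 - (-0.007703))
       = 2.236068
Iteration 5:
  f(2.236072) = 0.000019
  f(2.236068) = 0.000000
  x_6 = 2.236068 - 0.000000×(2.236068 - 2.236072)/(0.000000 - 0.000019)
       = 2.236068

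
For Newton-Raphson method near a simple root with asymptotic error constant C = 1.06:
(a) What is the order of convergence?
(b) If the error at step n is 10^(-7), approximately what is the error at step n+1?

(a) Newton-Raphson has quadratic (order 2) convergence near simple roots.
    This means |e_{n+1}| ≈ C|e_n|².

(b) With |e_n| = 10^(-7) and C = 1.06:
    |e_{n+1}| ≈ 1.06 × (10^(-7))² = 1.06 × 10^(-14)

(a) 2 (quadratic); (b) |e_{n+1}| ≈ 1.060e-14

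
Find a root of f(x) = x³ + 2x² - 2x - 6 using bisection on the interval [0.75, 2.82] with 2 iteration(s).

f(x) = x³ + 2x² - 2x - 6
Initial interval: [0.75, 2.82]

Iteration 1:
  c_1 = (0.750000 + 2.820000)/2 = 1.785000
  f(c_1) = f(1.785000) = 2.489862
  f(a) × f(c) < 0, new interval: [0.750000, 1.785000]
Iteration 2:
  c_2 = (0.750000 + 1.785000)/2 = 1.267500
  f(c_2) = f(1.267500) = -3.285577
  f(a) × f(c) ≥ 0, new interval: [1.267500, 1.785000]

After 2 iteration(s), the approximation is c_2 = 1.267500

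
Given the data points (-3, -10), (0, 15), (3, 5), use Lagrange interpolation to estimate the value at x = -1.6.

Lagrange interpolation formula:
P(x) = Σ yᵢ × Lᵢ(x)
where Lᵢ(x) = Π_{j≠i} (x - xⱼ)/(xᵢ - xⱼ)

L_0(-1.6) = (-1.6 - 0)/(-3 - 0) × (-1.6 - 3)/(-3 - 3) = 0.408889
L_1(-1.6) = (-1.6 - (-3))/(0 - (-3)) × (-1.6 - 3)/(0 - 3) = 0.715556
L_2(-1.6) = (-1.6 - (-3))/(3 - (-3)) × (-1.6 - 0)/(3 - 0) = -0.124444

P(-1.6) = (-10)×L_0(-1.6) + 15×L_1(-1.6) + 5×L_2(-1.6)
P(-1.6) = 6.022222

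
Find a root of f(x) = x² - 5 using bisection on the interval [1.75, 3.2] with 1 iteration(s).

f(x) = x² - 5
Initial interval: [1.75, 3.2]

Iteration 1:
  c_1 = (1.750000 + 3.200000)/2 = 2.475000
  f(c_1) = f(2.475000) = 1.125625
  f(a) × f(c) < 0, new interval: [1.750000, 2.475000]

After 1 iteration(s), the approximation is c_1 = 2.475000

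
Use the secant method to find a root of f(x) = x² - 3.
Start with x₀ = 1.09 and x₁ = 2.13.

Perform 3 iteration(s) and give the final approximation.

f(x) = x² - 3
x₀ = 1.09, x₁ = 2.13

Secant formula: x_{n+1} = x_n - f(x_n)(x_n - x_{n-1})/(f(x_n) - f(x_{n-1}))

Iteration 1:
  f(1.090000) = -1.811900
  f(2.130000) = 1.536900
  x_2 = 2.130000 - 1.536900×(2.130000 - 1.090000)/(1.536900 - (-1.811900))
       = 1.652702
Iteration 2:
  f(2.130000) = 1.536900
  f(1.652702) = -0.268577
  x_3 = 1.652702 - (-0.268577)×(1.652702 - 2.130000)/(-0.268577 - 1.536900)
       = 1.723703
Iteration 3:
  f(1.652702) = -0.268577
  f(1.723703) = -0.028848
  x_4 = 1.723703 - (-0.028848)×(1.723703 - 1.652702)/(-0.028848 - (-0.268577))
       = 1.732247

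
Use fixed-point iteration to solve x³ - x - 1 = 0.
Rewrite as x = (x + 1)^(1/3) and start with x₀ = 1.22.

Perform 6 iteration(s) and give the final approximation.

Equation: x³ - x - 1 = 0
Fixed-point form: x = (x + 1)^(1/3)
x₀ = 1.22

x_1 = g(1.220000) = 1.304521
x_2 = g(1.304521) = 1.320870
x_3 = g(1.320870) = 1.323987
x_4 = g(1.323987) = 1.324579
x_5 = g(1.324579) = 1.324692
x_6 = g(1.324692) = 1.324713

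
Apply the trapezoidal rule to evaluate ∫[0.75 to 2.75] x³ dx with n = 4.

f(x) = x³
a = 0.75, b = 2.75, n = 4
h = (b - a)/n = 0.500000

Trapezoidal rule: (h/2)[f(x₀) + 2f(x₁) + 2f(x₂) + ... + f(xₙ)]

x_0 = 0.7500, f(x_0) = 0.421875, coefficient = 1
x_1 = 1.2500, f(x_1) = 1.953125, coefficient = 2
x_2 = 1.7500, f(x_2) = 5.359375, coefficient = 2
x_3 = 2.2500, f(x_3) = 11.390625, coefficient = 2
x_4 = 2.7500, f(x_4) = 20.796875, coefficient = 1

I ≈ (0.500000/2) × 58.625000 = 14.656250
Exact value: 14.218750
Error: 0.437500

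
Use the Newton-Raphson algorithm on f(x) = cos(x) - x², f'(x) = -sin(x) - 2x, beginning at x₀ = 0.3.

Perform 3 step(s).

f(x) = cos(x) - x²
f'(x) = -sin(x) - 2x
x₀ = 0.3

Newton-Raphson formula: x_{n+1} = x_n - f(x_n)/f'(x_n)

Iteration 1:
  f(0.300000) = 0.865336
  f'(0.300000) = -0.895520
  x_1 = 0.300000 - 0.865336/(-0.895520) = 1.266295
Iteration 2:
  f(1.266295) = -1.303685
  f'(1.266295) = -3.486586
  x_2 = 1.266295 - (-1.303685)/(-3.486586) = 0.892380
Iteration 3:
  f(0.892380) = -0.168782
  f'(0.892380) = -2.563329
  x_3 = 0.892380 - (-0.168782)/(-2.563329) = 0.826535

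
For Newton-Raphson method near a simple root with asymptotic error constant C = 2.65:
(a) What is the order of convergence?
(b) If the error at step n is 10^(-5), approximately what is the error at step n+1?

(a) Newton-Raphson has quadratic (order 2) convergence near simple roots.
    This means |e_{n+1}| ≈ C|e_n|².

(b) With |e_n| = 10^(-5) and C = 2.65:
    |e_{n+1}| ≈ 2.65 × (10^(-5))² = 2.65 × 10^(-10)

(a) 2 (quadratic); (b) |e_{n+1}| ≈ 2.650e-10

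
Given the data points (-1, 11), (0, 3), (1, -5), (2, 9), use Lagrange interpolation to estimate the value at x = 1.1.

Lagrange interpolation formula:
P(x) = Σ yᵢ × Lᵢ(x)
where Lᵢ(x) = Π_{j≠i} (x - xⱼ)/(xᵢ - xⱼ)

L_0(1.1) = (1.1 - 0)/(-1 - 0) × (1.1 - 1)/(-1 - 1) × (1.1 - 2)/(-1 - 2) = 0.016500
L_1(1.1) = (1.1 - (-1))/(0 - (-1)) × (1.1 - 1)/(0 - 1) × (1.1 - 2)/(0 - 2) = -0.094500
L_2(1.1) = (1.1 - (-1))/(1 - (-1)) × (1.1 - 0)/(1 - 0) × (1.1 - 2)/(1 - 2) = 1.039500
L_3(1.1) = (1.1 - (-1))/(2 - (-1)) × (1.1 - 0)/(2 - 0) × (1.1 - 1)/(2 - 1) = 0.038500

P(1.1) = 11×L_0(1.1) + 3×L_1(1.1) + (-5)×L_2(1.1) + 9×L_3(1.1)
P(1.1) = -4.953000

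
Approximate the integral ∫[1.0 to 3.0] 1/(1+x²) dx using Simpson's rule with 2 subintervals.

f(x) = 1/(1+x²)
a = 1.0, b = 3.0, n = 2
h = (b - a)/n = 1.000000

Simpson's rule: (h/3)[f(x₀) + 4f(x₁) + 2f(x₂) + ... + f(xₙ)]

x_0 = 1.0000, f(x_0) = 0.500000, coefficient = 1
x_1 = 2.0000, f(x_1) = 0.200000, coefficient = 4
x_2 = 3.0000, f(x_2) = 0.100000, coefficient = 1

I ≈ (1.000000/3) × 1.400000 = 0.466667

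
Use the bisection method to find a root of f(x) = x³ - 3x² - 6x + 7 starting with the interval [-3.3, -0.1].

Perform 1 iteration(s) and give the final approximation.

f(x) = x³ - 3x² - 6x + 7
Initial interval: [-3.3, -0.1]

Iteration 1:
  c_1 = (-3.300000 + (-0.100000))/2 = -1.700000
  f(c_1) = f(-1.700000) = 3.617000
  f(a) × f(c) < 0, new interval: [-3.300000, -1.700000]

After 1 iteration(s), the approximation is c_1 = -1.700000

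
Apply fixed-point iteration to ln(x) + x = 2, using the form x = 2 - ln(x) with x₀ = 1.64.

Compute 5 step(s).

Equation: ln(x) + x = 2
Fixed-point form: x = 2 - ln(x)
x₀ = 1.64

x_1 = g(1.640000) = 1.505304
x_2 = g(1.505304) = 1.591005
x_3 = g(1.591005) = 1.535634
x_4 = g(1.535634) = 1.571057
x_5 = g(1.571057) = 1.548252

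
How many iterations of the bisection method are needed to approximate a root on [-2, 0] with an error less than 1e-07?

We need (b-a)/2^n ≤ 1e-07
(0 - (-2))/2^n ≤ 1e-07
2/2^n ≤ 1e-07
2^n ≥ 20000000
n ≥ log₂(20000000) = 24.25
n ≥ 25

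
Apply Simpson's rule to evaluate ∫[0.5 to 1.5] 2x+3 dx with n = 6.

f(x) = 2x+3
a = 0.5, b = 1.5, n = 6
h = (b - a)/n = 0.166667

Simpson's rule: (h/3)[f(x₀) + 4f(x₁) + 2f(x₂) + ... + f(xₙ)]

x_0 = 0.5000, f(x_0) = 4.000000, coefficient = 1
x_1 = 0.6667, f(x_1) = 4.333333, coefficient = 4
x_2 = 0.8333, f(x_2) = 4.666667, coefficient = 2
x_3 = 1.0000, f(x_3) = 5.000000, coefficient = 4
x_4 = 1.1667, f(x_4) = 5.333333, coefficient = 2
x_5 = 1.3333, f(x_5) = 5.666667, coefficient = 4
x_6 = 1.5000, f(x_6) = 6.000000, coefficient = 1

I ≈ (0.166667/3) × 90.000000 = 5.000000
Exact value: 5.000000
Error: 0.000000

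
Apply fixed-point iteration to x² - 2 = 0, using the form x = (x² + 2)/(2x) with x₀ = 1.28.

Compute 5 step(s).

Equation: x² - 2 = 0
Fixed-point form: x = (x² + 2)/(2x)
x₀ = 1.28

x_1 = g(1.280000) = 1.421250
x_2 = g(1.421250) = 1.414231
x_3 = g(1.414231) = 1.414214
x_4 = g(1.414214) = 1.414214
x_5 = g(1.414214) = 1.414214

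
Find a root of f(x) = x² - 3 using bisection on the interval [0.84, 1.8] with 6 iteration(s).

f(x) = x² - 3
Initial interval: [0.84, 1.8]

Iteration 1:
  c_1 = (0.840000 + 1.800000)/2 = 1.320000
  f(c_1) = f(1.320000) = -1.257600
  f(a) × f(c) ≥ 0, new interval: [1.320000, 1.800000]
Iteration 2:
  c_2 = (1.320000 + 1.800000)/2 = 1.560000
  f(c_2) = f(1.560000) = -0.566400
  f(a) × f(c) ≥ 0, new interval: [1.560000, 1.800000]
Iteration 3:
  c_3 = (1.560000 + 1.800000)/2 = 1.680000
  f(c_3) = f(1.680000) = -0.177600
  f(a) × f(c) ≥ 0, new interval: [1.680000, 1.800000]
Iteration 4:
  c_4 = (1.680000 + 1.800000)/2 = 1.740000
  f(c_4) = f(1.740000) = 0.027600
  f(a) × f(c) < 0, new interval: [1.680000, 1.740000]
Iteration 5:
  c_5 = (1.680000 + 1.740000)/2 = 1.710000
  f(c_5) = f(1.710000) = -0.075900
  f(a) × f(c) ≥ 0, new interval: [1.710000, 1.740000]
Iteration 6:
  c_6 = (1.710000 + 1.740000)/2 = 1.725000
  f(c_6) = f(1.725000) = -0.024375
  f(a) × f(c) ≥ 0, new interval: [1.725000, 1.740000]

After 6 iteration(s), the approximation is c_6 = 1.725000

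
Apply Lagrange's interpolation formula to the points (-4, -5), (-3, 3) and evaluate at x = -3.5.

Lagrange interpolation formula:
P(x) = Σ yᵢ × Lᵢ(x)
where Lᵢ(x) = Π_{j≠i} (x - xⱼ)/(xᵢ - xⱼ)

L_0(-3.5) = (-3.5 - (-3))/(-4 - (-3)) = 0.500000
L_1(-3.5) = (-3.5 - (-4))/(-3 - (-4)) = 0.500000

P(-3.5) = (-5)×L_0(-3.5) + 3×L_1(-3.5)
P(-3.5) = -1.000000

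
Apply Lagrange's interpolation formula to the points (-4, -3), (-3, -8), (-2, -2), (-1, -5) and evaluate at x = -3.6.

Lagrange interpolation formula:
P(x) = Σ yᵢ × Lᵢ(x)
where Lᵢ(x) = Π_{j≠i} (x - xⱼ)/(xᵢ - xⱼ)

L_0(-3.6) = (-3.6 - (-3))/(-4 - (-3)) × (-3.6 - (-2))/(-4 - (-2)) × (-3.6 - (-1))/(-4 - (-1)) = 0.416000
L_1(-3.6) = (-3.6 - (-4))/(-3 - (-4)) × (-3.6 - (-2))/(-3 - (-2)) × (-3.6 - (-1))/(-3 - (-1)) = 0.832000
L_2(-3.6) = (-3.6 - (-4))/(-2 - (-4)) × (-3.6 - (-3))/(-2 - (-3)) × (-3.6 - (-1))/(-2 - (-1)) = -0.312000
L_3(-3.6) = (-3.6 - (-4))/(-1 - (-4)) × (-3.6 - (-3))/(-1 - (-3)) × (-3.6 - (-2))/(-1 - (-2)) = 0.064000

P(-3.6) = (-3)×L_0(-3.6) + (-8)×L_1(-3.6) + (-2)×L_2(-3.6) + (-5)×L_3(-3.6)
P(-3.6) = -7.600000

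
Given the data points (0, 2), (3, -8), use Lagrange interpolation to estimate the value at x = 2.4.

Lagrange interpolation formula:
P(x) = Σ yᵢ × Lᵢ(x)
where Lᵢ(x) = Π_{j≠i} (x - xⱼ)/(xᵢ - xⱼ)

L_0(2.4) = (2.4 - 3)/(0 - 3) = 0.200000
L_1(2.4) = (2.4 - 0)/(3 - 0) = 0.800000

P(2.4) = 2×L_0(2.4) + (-8)×L_1(2.4)
P(2.4) = -6.000000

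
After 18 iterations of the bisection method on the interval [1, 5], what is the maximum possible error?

Bisection error bound: |error| ≤ (b-a)/2^n
|error| ≤ (5 - 1)/2^18 = 4/2^18
|error| ≤ 0.0000152588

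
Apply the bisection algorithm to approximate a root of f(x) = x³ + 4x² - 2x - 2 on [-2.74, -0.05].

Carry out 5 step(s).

f(x) = x³ + 4x² - 2x - 2
Initial interval: [-2.74, -0.05]

Iteration 1:
  c_1 = (-2.740000 + (-0.050000))/2 = -1.395000
  f(c_1) = f(-1.395000) = 5.859395
  f(a) × f(c) ≥ 0, new interval: [-1.395000, -0.050000]
Iteration 2:
  c_2 = (-1.395000 + (-0.050000))/2 = -0.722500
  f(c_2) = f(-0.722500) = 1.155875
  f(a) × f(c) ≥ 0, new interval: [-0.722500, -0.050000]
Iteration 3:
  c_3 = (-0.722500 + (-0.050000))/2 = -0.386250
  f(c_3) = f(-0.386250) = -0.688368
  f(a) × f(c) < 0, new interval: [-0.722500, -0.386250]
Iteration 4:
  c_4 = (-0.722500 + (-0.386250))/2 = -0.554375
  f(c_4) = f(-0.554375) = 0.167700
  f(a) × f(c) ≥ 0, new interval: [-0.554375, -0.386250]
Iteration 5:
  c_5 = (-0.554375 + (-0.386250))/2 = -0.470313
  f(c_5) = f(-0.470313) = -0.278630
  f(a) × f(c) < 0, new interval: [-0.554375, -0.470313]

After 5 iteration(s), the approximation is c_5 = -0.470313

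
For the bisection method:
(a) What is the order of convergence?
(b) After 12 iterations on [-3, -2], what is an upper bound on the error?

(a) Bisection has linear (order 1) convergence; the error is halved each step.

(b) Error bound = (b-a)/2^n = (-2 - (-3))/2^{12}
    = 1/2^{12}

(a) 1 (linear); (b) error ≤ 2.44e-04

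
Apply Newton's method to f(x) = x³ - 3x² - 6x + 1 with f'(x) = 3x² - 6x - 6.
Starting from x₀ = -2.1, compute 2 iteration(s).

f(x) = x³ - 3x² - 6x + 1
f'(x) = 3x² - 6x - 6
x₀ = -2.1

Newton-Raphson formula: x_{n+1} = x_n - f(x_n)/f'(x_n)

Iteration 1:
  f(-2.100000) = -8.891000
  f'(-2.100000) = 19.830000
  x_1 = -2.100000 - (-8.891000)/19.830000 = -1.651639
Iteration 2:
  f(-1.651639) = -1.779424
  f'(-1.651639) = 12.093567
  x_2 = -1.651639 - (-1.779424)/12.093567 = -1.504501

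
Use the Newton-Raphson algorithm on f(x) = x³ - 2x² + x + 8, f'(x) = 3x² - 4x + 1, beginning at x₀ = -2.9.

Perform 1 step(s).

f(x) = x³ - 2x² + x + 8
f'(x) = 3x² - 4x + 1
x₀ = -2.9

Newton-Raphson formula: x_{n+1} = x_n - f(x_n)/f'(x_n)

Iteration 1:
  f(-2.900000) = -36.109000
  f'(-2.900000) = 37.830000
  x_1 = -2.900000 - (-36.109000)/37.830000 = -1.945493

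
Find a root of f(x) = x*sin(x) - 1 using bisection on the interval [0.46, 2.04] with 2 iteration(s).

f(x) = x*sin(x) - 1
Initial interval: [0.46, 2.04]

Iteration 1:
  c_1 = (0.460000 + 2.040000)/2 = 1.250000
  f(c_1) = f(1.250000) = 0.186231
  f(a) × f(c) < 0, new interval: [0.460000, 1.250000]
Iteration 2:
  c_2 = (0.460000 + 1.250000)/2 = 0.855000
  f(c_2) = f(0.855000) = -0.354842
  f(a) × f(c) ≥ 0, new interval: [0.855000, 1.250000]

After 2 iteration(s), the approximation is c_2 = 0.855000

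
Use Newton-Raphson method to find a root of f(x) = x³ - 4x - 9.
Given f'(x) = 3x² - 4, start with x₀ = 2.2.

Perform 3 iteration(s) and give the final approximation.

f(x) = x³ - 4x - 9
f'(x) = 3x² - 4
x₀ = 2.2

Newton-Raphson formula: x_{n+1} = x_n - f(x_n)/f'(x_n)

Iteration 1:
  f(2.200000) = -7.152000
  f'(2.200000) = 10.520000
  x_1 = 2.200000 - (-7.152000)/10.520000 = 2.879848
Iteration 2:
  f(2.879848) = 3.364696
  f'(2.879848) = 20.880572
  x_2 = 2.879848 - 3.364696/20.880572 = 2.718708
Iteration 3:
  f(2.718708) = 0.220151
  f'(2.718708) = 18.174118
  x_3 = 2.718708 - 0.220151/18.174118 = 2.706594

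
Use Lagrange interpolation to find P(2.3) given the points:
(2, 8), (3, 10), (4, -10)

Lagrange interpolation formula:
P(x) = Σ yᵢ × Lᵢ(x)
where Lᵢ(x) = Π_{j≠i} (x - xⱼ)/(xᵢ - xⱼ)

L_0(2.3) = (2.3 - 3)/(2 - 3) × (2.3 - 4)/(2 - 4) = 0.595000
L_1(2.3) = (2.3 - 2)/(3 - 2) × (2.3 - 4)/(3 - 4) = 0.510000
L_2(2.3) = (2.3 - 2)/(4 - 2) × (2.3 - 3)/(4 - 3) = -0.105000

P(2.3) = 8×L_0(2.3) + 10×L_1(2.3) + (-10)×L_2(2.3)
P(2.3) = 10.910000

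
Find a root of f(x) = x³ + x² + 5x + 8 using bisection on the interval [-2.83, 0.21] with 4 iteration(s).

f(x) = x³ + x² + 5x + 8
Initial interval: [-2.83, 0.21]

Iteration 1:
  c_1 = (-2.830000 + 0.210000)/2 = -1.310000
  f(c_1) = f(-1.310000) = 0.918009
  f(a) × f(c) < 0, new interval: [-2.830000, -1.310000]
Iteration 2:
  c_2 = (-2.830000 + (-1.310000))/2 = -2.070000
  f(c_2) = f(-2.070000) = -6.934843
  f(a) × f(c) ≥ 0, new interval: [-2.070000, -1.310000]
Iteration 3:
  c_3 = (-2.070000 + (-1.310000))/2 = -1.690000
  f(c_3) = f(-1.690000) = -2.420709
  f(a) × f(c) ≥ 0, new interval: [-1.690000, -1.310000]
Iteration 4:
  c_4 = (-1.690000 + (-1.310000))/2 = -1.500000
  f(c_4) = f(-1.500000) = -0.625000
  f(a) × f(c) ≥ 0, new interval: [-1.500000, -1.310000]

After 4 iteration(s), the approximation is c_4 = -1.500000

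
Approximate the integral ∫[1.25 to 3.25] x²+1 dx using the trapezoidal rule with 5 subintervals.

f(x) = x²+1
a = 1.25, b = 3.25, n = 5
h = (b - a)/n = 0.400000

Trapezoidal rule: (h/2)[f(x₀) + 2f(x₁) + 2f(x₂) + ... + f(xₙ)]

x_0 = 1.2500, f(x_0) = 2.562500, coefficient = 1
x_1 = 1.6500, f(x_1) = 3.722500, coefficient = 2
x_2 = 2.0500, f(x_2) = 5.202500, coefficient = 2
x_3 = 2.4500, f(x_3) = 7.002500, coefficient = 2
x_4 = 2.8500, f(x_4) = 9.122500, coefficient = 2
x_5 = 3.2500, f(x_5) = 11.562500, coefficient = 1

I ≈ (0.400000/2) × 64.225000 = 12.845000
Exact value: 12.791667
Error: 0.053333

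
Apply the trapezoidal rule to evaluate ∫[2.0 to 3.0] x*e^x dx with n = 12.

f(x) = x*e^x
a = 2.0, b = 3.0, n = 12
h = (b - a)/n = 0.083333

Trapezoidal rule: (h/2)[f(x₀) + 2f(x₁) + 2f(x₂) + ... + f(xₙ)]

x_0 = 2.0000, f(x_0) = 14.778112, coefficient = 1
x_1 = 2.0833, f(x_1) = 16.731656, coefficient = 2
x_2 = 2.1667, f(x_2) = 18.913133, coefficient = 2
x_3 = 2.2500, f(x_3) = 21.347406, coefficient = 2
x_4 = 2.3333, f(x_4) = 24.061937, coefficient = 2
x_5 = 2.4167, f(x_5) = 27.087053, coefficient = 2
x_6 = 2.5000, f(x_6) = 30.456235, coefficient = 2
x_7 = 2.5833, f(x_7) = 34.206439, coefficient = 2
x_8 = 2.6667, f(x_8) = 38.378443, coefficient = 2
x_9 = 2.7500, f(x_9) = 43.017238, coefficient = 2
x_10 = 2.8333, f(x_10) = 48.172446, coefficient = 2
x_11 = 2.9167, f(x_11) = 53.898793, coefficient = 2
x_12 = 3.0000, f(x_12) = 60.256611, coefficient = 1

I ≈ (0.083333/2) × 787.576277 = 32.815678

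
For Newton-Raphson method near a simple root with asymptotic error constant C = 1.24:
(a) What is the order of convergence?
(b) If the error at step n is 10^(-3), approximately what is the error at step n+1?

(a) Newton-Raphson has quadratic (order 2) convergence near simple roots.
    This means |e_{n+1}| ≈ C|e_n|².

(b) With |e_n| = 10^(-3) and C = 1.24:
    |e_{n+1}| ≈ 1.24 × (10^(-3))² = 1.24 × 10^(-6)

(a) 2 (quadratic); (b) |e_{n+1}| ≈ 1.240e-06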